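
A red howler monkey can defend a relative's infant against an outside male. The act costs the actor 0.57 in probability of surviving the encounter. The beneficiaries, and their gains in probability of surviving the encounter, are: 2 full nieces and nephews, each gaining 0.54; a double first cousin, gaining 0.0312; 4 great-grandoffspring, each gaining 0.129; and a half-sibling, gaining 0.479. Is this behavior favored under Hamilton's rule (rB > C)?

Hamilton's rule: the trait is favored when the sum of r·B over every recipient exceeds the actor's cost C.
r to a full niece or nephew = 1/4 (full aunt/uncle↔niece/nephew: two paths of length 3 through the shared grandparent pair: r = 2·(1/2)^3 = 1/4).
r to a double first cousin = 0.25 (double first cousins share both grandparent pairs — four paths of length 4: r = 4·(1/2)^4 = 1/4).
r to a great-grandoffspring = 1/8 (three parent–offspring links: r = (1/2)^3 = 1/8).
r to a half-sibling = 1/4 (half-sibs share one parent — one path of length 2: r = (1/2)^2 = 1/4).
Summing one r·B term per recipient: 2·0.25·0.54 + 1·0.25·0.0312 + 4·0.125·0.129 + 1·0.25·0.479 = 0.46205.
0.46205 < 0.57: the indirect benefit is less than the cost.

No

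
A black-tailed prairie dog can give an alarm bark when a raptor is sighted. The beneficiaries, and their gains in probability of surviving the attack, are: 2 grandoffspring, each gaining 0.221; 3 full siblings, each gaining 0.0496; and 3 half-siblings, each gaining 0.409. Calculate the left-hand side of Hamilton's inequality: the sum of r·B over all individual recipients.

r to a grandoffspring = 1/4 (two parent–offspring links: r = (1/2)^2 = 1/4).
r to a full sibling = 0.5 (full sibs share both parents — two paths of length 2: r = 2·(1/2)^2 = 1/2).
r to a half-sibling = 0.25 (half-sibs share one parent — one path of length 2: r = (1/2)^2 = 1/4).
Summing one r·B term per recipient: 2·0.25·0.221 + 3·0.5·0.0496 + 3·0.25·0.409 = 0.49165.

0.49165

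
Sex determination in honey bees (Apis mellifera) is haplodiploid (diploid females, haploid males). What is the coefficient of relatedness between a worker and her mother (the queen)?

One meiotic link between diploid queen and diploid daughter: r = 1/2.

0.5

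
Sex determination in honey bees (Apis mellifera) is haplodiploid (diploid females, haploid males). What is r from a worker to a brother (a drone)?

0.25

Her haploid brother carries none of their father's genes and a random half of their mother's genome; that half matches the maternal half of her own genome with probability 1/2: r = 1/2 · 1/2 = 1/4.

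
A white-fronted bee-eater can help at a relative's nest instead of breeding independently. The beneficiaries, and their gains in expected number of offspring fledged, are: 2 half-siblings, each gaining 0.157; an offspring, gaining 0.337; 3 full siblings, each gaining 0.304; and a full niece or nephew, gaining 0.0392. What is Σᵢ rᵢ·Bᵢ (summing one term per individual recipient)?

r to a half-sibling = 1/4 (half-sibs share one parent — one path of length 2: r = (1/2)^2 = 1/4).
r to an offspring = 0.5 (one parent–offspring link: r = (1/2)^1 = 1/2).
r to a full sibling = 0.5 (full sibs share both parents — two paths of length 2: r = 2·(1/2)^2 = 1/2).
r to a full niece or nephew = 1/4 (full aunt/uncle↔niece/nephew: two paths of length 3 through the shared grandparent pair: r = 2·(1/2)^3 = 1/4).
Summing one r·B term per recipient: 2·0.25·0.157 + 1·0.5·0.337 + 3·0.5·0.304 + 1·0.25·0.0392 = 0.7128.

0.7128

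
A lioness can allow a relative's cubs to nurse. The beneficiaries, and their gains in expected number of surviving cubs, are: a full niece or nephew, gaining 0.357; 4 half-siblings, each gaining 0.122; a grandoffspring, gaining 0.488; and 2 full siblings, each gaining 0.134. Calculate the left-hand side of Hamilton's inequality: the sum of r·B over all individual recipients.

0.46725

r to a full niece or nephew = 0.25 (full aunt/uncle↔niece/nephew: two paths of length 3 through the shared grandparent pair: r = 2·(1/2)^3 = 1/4).
r to a half-sibling = 0.25 (half-sibs share one parent — one path of length 2: r = (1/2)^2 = 1/4).
r to a grandoffspring = 0.25 (two parent–offspring links: r = (1/2)^2 = 1/4).
r to a full sibling = 0.5 (full sibs share both parents — two paths of length 2: r = 2·(1/2)^2 = 1/2).
Summing one r·B term per recipient: 1·0.25·0.357 + 4·0.25·0.122 + 1·0.25·0.488 + 2·0.5·0.134 = 0.46725.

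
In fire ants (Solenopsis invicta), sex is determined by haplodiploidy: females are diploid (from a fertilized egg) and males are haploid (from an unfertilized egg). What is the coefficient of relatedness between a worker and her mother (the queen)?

One meiotic link between diploid queen and diploid daughter: r = 1/2.

0.5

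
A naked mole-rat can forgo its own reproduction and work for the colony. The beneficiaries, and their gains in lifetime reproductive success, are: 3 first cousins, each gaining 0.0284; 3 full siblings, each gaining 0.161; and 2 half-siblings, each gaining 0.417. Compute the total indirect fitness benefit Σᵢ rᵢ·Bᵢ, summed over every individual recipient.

0.46065

r to a first cousin = 1/8 (first cousins share one grandparent pair — two paths of length 4: r = 2·(1/2)^4 = 1/8).
r to a full sibling = 0.5 (full sibs share both parents — two paths of length 2: r = 2·(1/2)^2 = 1/2).
r to a half-sibling = 1/4 (half-sibs share one parent — one path of length 2: r = (1/2)^2 = 1/4).
Summing one r·B term per recipient: 3·0.125·0.0284 + 3·0.5·0.161 + 2·0.25·0.417 = 0.46065.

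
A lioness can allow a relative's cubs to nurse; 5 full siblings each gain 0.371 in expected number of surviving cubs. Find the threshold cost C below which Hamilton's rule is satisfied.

r to a full sibling = 1/2 (full sibs share both parents — two paths of length 2: r = 2·(1/2)^2 = 1/2).
Hamilton's rule: n·r·B > C, so the trait is favored while C < n·r·B = 5·0.5·0.371 = 0.9275.

0.9275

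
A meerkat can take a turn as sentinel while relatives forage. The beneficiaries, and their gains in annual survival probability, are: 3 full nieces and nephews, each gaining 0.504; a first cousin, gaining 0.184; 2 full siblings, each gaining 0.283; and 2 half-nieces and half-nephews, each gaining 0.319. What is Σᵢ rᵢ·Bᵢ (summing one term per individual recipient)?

r to a full niece or nephew = 0.25 (full aunt/uncle↔niece/nephew: two paths of length 3 through the shared grandparent pair: r = 2·(1/2)^3 = 1/4).
r to a first cousin = 0.125 (first cousins share one grandparent pair — two paths of length 4: r = 2·(1/2)^4 = 1/8).
r to a full sibling = 1/2 (full sibs share both parents — two paths of length 2: r = 2·(1/2)^2 = 1/2).
r to a half-niece or half-nephew = 1/8 (half-aunt/uncle↔niece/nephew: one path of length 3: r = (1/2)^3 = 1/8).
Summing one r·B term per recipient: 3·0.25·0.504 + 1·0.125·0.184 + 2·0.5·0.283 + 2·0.125·0.319 = 0.76375.

0.76375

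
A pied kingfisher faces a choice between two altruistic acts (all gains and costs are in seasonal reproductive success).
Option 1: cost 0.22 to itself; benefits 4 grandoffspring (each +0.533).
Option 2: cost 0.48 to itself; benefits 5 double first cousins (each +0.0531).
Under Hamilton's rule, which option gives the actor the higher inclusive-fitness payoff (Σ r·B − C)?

Option 1: r to a grandoffspring = 0.25.
Option 1: Σ r·B − C = (4·0.25·0.533) − 0.22 = 0.313.
Option 2: r to a double first cousin = 0.25.
Option 2: Σ r·B − C = (5·0.25·0.0531) − 0.48 = -0.413625.
Option 1 has the higher net inclusive-fitness payoff.

Option 1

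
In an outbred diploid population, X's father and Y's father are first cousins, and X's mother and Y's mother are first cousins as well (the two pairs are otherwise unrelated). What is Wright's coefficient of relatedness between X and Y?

0.0625

Independent pedigree routes through distinct common ancestors add.
X and Y are related in two ways: second cousins through their fathers (r = 1/32) and second cousins through their mothers (r = 1/32).
r = 1/32 + 1/32 = 1/16 = 0.0625.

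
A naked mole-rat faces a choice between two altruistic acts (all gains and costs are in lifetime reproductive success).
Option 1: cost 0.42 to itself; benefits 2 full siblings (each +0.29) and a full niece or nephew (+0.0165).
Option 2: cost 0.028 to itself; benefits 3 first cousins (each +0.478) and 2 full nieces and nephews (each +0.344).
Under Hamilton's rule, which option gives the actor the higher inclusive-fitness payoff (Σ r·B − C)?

Option 2

Option 1: r to a full sibling = 0.5.
Option 1: r to a full niece or nephew = 0.25.
Option 1: Σ r·B − C = (2·0.5·0.29 + 1·0.25·0.0165) − 0.42 = -0.125875.
Option 2: r to a first cousin = 0.125.
Option 2: r to a full niece or nephew = 0.25.
Option 2: Σ r·B − C = (3·0.125·0.478 + 2·0.25·0.344) − 0.028 = 0.32325.
Option 2 has the higher net inclusive-fitness payoff.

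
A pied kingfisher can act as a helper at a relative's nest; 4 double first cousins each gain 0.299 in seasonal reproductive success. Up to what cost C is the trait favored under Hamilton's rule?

0.299

r to a double first cousin = 0.25 (double first cousins share both grandparent pairs — four paths of length 4: r = 4·(1/2)^4 = 1/4).
Hamilton's rule: n·r·B > C, so the trait is favored while C < n·r·B = 4·0.25·0.299 = 0.299.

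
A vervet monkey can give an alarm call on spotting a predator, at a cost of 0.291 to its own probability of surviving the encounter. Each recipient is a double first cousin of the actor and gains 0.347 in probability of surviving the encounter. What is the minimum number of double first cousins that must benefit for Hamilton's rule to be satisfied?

4

r to a double first cousin = 0.25 (double first cousins share both grandparent pairs — four paths of length 4: r = 4·(1/2)^4 = 1/4).
Hamilton's rule: n·r·B > C  ⇒  n > C/(r·B) = 0.291/(0.25·0.347) = 3.354.
The smallest integer exceeding 3.354 is 4.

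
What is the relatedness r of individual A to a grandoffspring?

0.25

Two parent–offspring links: r = (1/2)^2 = 1/4.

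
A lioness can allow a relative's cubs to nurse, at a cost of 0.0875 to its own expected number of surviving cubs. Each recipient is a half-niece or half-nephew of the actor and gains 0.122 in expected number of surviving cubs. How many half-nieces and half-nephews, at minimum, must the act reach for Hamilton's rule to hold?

r to a half-niece or half-nephew = 0.125 (half-aunt/uncle↔niece/nephew: one path of length 3: r = (1/2)^3 = 1/8).
Hamilton's rule: n·r·B > C  ⇒  n > C/(r·B) = 0.0875/(0.125·0.122) = 5.738.
The smallest integer exceeding 5.738 is 6.

6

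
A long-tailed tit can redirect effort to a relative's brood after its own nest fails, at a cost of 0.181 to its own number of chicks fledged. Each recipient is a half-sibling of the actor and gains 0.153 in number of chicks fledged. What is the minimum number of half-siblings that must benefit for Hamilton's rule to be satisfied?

5

r to a half-sibling = 1/4 (half-sibs share one parent — one path of length 2: r = (1/2)^2 = 1/4).
Hamilton's rule: n·r·B > C  ⇒  n > C/(r·B) = 0.181/(0.25·0.153) = 4.732.
The smallest integer exceeding 4.732 is 5.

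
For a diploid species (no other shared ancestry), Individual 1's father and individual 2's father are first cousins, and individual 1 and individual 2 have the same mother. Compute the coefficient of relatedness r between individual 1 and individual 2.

Independent pedigree routes through distinct common ancestors add.
Individual 1 and individual 2 are related in two ways: second cousins through their fathers (r = 1/32) and half-sibs through their shared mother (r = 1/4).
r = 1/32 + 1/4 = 9/32 = 0.28125.

0.28125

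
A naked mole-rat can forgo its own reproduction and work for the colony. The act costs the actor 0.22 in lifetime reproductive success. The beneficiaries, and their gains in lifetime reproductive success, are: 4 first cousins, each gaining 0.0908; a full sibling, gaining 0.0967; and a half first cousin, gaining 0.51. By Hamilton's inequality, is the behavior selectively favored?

Hamilton's rule: the trait is favored when the sum of r·B over every recipient exceeds the actor's cost C.
r to a first cousin = 1/8 (first cousins share one grandparent pair — two paths of length 4: r = 2·(1/2)^4 = 1/8).
r to a full sibling = 1/2 (full sibs share both parents — two paths of length 2: r = 2·(1/2)^2 = 1/2).
r to a half first cousin = 1/16 (half first cousins share one grandparent — one path of length 4: r = (1/2)^4 = 1/16).
Summing one r·B term per recipient: 4·0.125·0.0908 + 1·0.5·0.0967 + 1·0.0625·0.51 = 0.125625.
0.125625 < 0.22: the indirect benefit is less than the cost.

No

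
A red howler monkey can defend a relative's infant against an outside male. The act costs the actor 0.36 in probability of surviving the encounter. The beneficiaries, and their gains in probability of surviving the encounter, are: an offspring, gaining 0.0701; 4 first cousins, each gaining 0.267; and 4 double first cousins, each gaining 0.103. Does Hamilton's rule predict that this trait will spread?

No

Hamilton's rule: the trait is favored when the sum of r·B over every recipient exceeds the actor's cost C.
r to an offspring = 1/2 (one parent–offspring link: r = (1/2)^1 = 1/2).
r to a first cousin = 1/8 (first cousins share one grandparent pair — two paths of length 4: r = 2·(1/2)^4 = 1/8).
r to a double first cousin = 1/4 (double first cousins share both grandparent pairs — four paths of length 4: r = 4·(1/2)^4 = 1/4).
Summing one r·B term per recipient: 1·0.5·0.0701 + 4·0.125·0.267 + 4·0.25·0.103 = 0.27155.
0.27155 < 0.36: the indirect benefit is less than the cost.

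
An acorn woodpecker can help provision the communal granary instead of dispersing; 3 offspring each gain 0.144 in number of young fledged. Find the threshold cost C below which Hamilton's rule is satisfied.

0.216

r to an offspring = 1/2 (one parent–offspring link: r = (1/2)^1 = 1/2).
Hamilton's rule: n·r·B > C, so the trait is favored while C < n·r·B = 3·0.5·0.144 = 0.216.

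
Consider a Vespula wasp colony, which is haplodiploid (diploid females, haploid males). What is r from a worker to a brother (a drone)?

Her haploid brother carries none of their father's genes and a random half of their mother's genome; that half matches the maternal half of her own genome with probability 1/2: r = 1/2 · 1/2 = 1/4.

0.25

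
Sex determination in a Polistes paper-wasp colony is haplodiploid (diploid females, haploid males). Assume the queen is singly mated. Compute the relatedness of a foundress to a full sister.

0.75

Haplodiploid full sisters inherit their father's entire haploid genome identically (contributing 1/2) and on average half of their mother's contribution (1/2 · 1/2 = 1/4); r = 1/2 + 1/4 = 3/4.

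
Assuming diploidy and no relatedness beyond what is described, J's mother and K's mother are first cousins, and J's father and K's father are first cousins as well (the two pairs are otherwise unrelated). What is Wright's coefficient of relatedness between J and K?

0.0625

Wright's path rule: contributions from independent ancestry routes add.
J and K are related in two ways: second cousins through their mothers (r = 1/32) and second cousins through their fathers (r = 1/32).
r = 1/32 + 1/32 = 0.0625.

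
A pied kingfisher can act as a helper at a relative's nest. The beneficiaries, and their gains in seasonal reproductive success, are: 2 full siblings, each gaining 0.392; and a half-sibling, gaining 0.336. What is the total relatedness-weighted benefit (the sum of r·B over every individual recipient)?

0.476

r to a full sibling = 0.5 (full sibs share both parents — two paths of length 2: r = 2·(1/2)^2 = 1/2).
r to a half-sibling = 0.25 (half-sibs share one parent — one path of length 2: r = (1/2)^2 = 1/4).
Summing one r·B term per recipient: 2·0.5·0.392 + 1·0.25·0.336 = 0.476.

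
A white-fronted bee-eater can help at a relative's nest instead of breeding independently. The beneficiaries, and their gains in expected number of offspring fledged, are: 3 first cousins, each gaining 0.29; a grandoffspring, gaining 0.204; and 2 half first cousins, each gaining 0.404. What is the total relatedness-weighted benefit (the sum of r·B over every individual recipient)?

r to a first cousin = 0.125 (first cousins share one grandparent pair — two paths of length 4: r = 2·(1/2)^4 = 1/8).
r to a grandoffspring = 1/4 (two parent–offspring links: r = (1/2)^2 = 1/4).
r to a half first cousin = 1/16 (half first cousins share one grandparent — one path of length 4: r = (1/2)^4 = 1/16).
Summing one r·B term per recipient: 3·0.125·0.29 + 1·0.25·0.204 + 2·0.0625·0.404 = 0.21025.

0.21025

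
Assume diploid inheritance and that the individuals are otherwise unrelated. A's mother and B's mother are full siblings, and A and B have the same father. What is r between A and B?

0.375

Relatedness sums over independent paths through distinct common ancestors.
A and B are related in two ways: first cousins through their mothers (r = 1/8) and half-sibs through their shared father (r = 1/4).
r = 1/8 + 1/4 = 3/8 = 0.375.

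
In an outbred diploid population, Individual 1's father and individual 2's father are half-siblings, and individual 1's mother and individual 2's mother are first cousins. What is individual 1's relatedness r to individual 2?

Relatedness sums over independent paths through distinct common ancestors.
Individual 1 and individual 2 are related in two ways: half first cousins through their fathers (r = 1/16) and second cousins through their mothers (r = 1/32).
r = 1/16 + 1/32 = 0.09375.

0.09375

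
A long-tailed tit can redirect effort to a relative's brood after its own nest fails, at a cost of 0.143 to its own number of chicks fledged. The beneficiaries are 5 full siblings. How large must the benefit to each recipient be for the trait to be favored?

r to a full sibling = 1/2 (full sibs share both parents — two paths of length 2: r = 2·(1/2)^2 = 1/2).
Hamilton's rule with n recipients of equal r: n·r·B > C, so B > C/(n·r) = 0.143/(5·0.5) = 0.0572.

0.0572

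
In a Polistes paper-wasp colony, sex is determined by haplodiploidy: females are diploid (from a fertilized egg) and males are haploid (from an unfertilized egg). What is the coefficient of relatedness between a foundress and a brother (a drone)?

0.25

Her haploid brother carries none of their father's genes and a random half of their mother's genome; that half matches the maternal half of her own genome with probability 1/2: r = 1/2 · 1/2 = 1/4.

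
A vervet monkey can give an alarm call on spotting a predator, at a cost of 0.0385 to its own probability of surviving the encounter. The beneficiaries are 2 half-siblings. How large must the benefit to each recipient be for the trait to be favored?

r to a half-sibling = 1/4 (half-sibs share one parent — one path of length 2: r = (1/2)^2 = 1/4).
Hamilton's rule with n recipients of equal r: n·r·B > C, so B > C/(n·r) = 0.0385/(2·0.25) = 0.077.

0.077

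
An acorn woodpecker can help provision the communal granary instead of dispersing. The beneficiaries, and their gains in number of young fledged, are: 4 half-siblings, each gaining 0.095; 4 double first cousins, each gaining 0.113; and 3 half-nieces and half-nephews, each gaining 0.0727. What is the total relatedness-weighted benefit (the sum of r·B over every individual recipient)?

r to a half-sibling = 0.25 (half-sibs share one parent — one path of length 2: r = (1/2)^2 = 1/4).
r to a double first cousin = 1/4 (double first cousins share both grandparent pairs — four paths of length 4: r = 4·(1/2)^4 = 1/4).
r to a half-niece or half-nephew = 1/8 (half-aunt/uncle↔niece/nephew: one path of length 3: r = (1/2)^3 = 1/8).
Summing one r·B term per recipient: 4·0.25·0.095 + 4·0.25·0.113 + 3·0.125·0.0727 = 0.2352625.

0.2352625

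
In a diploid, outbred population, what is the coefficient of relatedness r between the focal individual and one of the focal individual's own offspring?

0.5

Each parent–offspring link contributes a factor of 1/2, and independent paths through distinct common ancestors add.
One parent–offspring link: r = (1/2)^1 = 1/2.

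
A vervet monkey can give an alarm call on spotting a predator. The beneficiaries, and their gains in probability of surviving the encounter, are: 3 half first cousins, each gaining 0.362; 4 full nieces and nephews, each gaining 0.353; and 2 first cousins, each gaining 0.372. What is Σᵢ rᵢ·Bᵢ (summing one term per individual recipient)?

0.513875

r to a half first cousin = 0.0625 (half first cousins share one grandparent — one path of length 4: r = (1/2)^4 = 1/16).
r to a full niece or nephew = 1/4 (full aunt/uncle↔niece/nephew: two paths of length 3 through the shared grandparent pair: r = 2·(1/2)^3 = 1/4).
r to a first cousin = 1/8 (first cousins share one grandparent pair — two paths of length 4: r = 2·(1/2)^4 = 1/8).
Summing one r·B term per recipient: 3·0.0625·0.362 + 4·0.25·0.353 + 2·0.125·0.372 = 0.513875.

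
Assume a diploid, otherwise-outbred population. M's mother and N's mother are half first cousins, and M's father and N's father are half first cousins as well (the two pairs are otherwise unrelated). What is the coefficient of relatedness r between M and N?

Independent pedigree routes through distinct common ancestors add.
M and N are related in two ways: half second cousins through their mothers (r = 1/64) and half second cousins through their fathers (r = 1/64).
r = 1/64 + 1/64 = 1/32 = 0.03125.

0.03125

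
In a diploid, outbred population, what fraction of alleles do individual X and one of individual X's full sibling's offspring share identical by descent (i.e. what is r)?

0.25

Each parent–offspring link contributes a factor of 1/2, and independent paths through distinct common ancestors add.
Full aunt/uncle↔niece/nephew: two paths of length 3 through the shared grandparent pair: r = 2·(1/2)^3 = 1/4.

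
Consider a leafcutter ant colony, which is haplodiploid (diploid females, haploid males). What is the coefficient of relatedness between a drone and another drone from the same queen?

Haploid brothers each carry a random half of the queen's diploid genome, so on average they share half: r = 1/2.

0.5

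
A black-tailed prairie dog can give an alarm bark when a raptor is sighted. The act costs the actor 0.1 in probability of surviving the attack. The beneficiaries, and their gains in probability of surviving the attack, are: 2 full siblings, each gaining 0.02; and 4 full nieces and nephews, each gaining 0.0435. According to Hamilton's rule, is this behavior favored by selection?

Hamilton's rule: the trait is favored when the sum of r·B over every recipient exceeds the actor's cost C.
r to a full sibling = 0.5 (full sibs share both parents — two paths of length 2: r = 2·(1/2)^2 = 1/2).
r to a full niece or nephew = 0.25 (full aunt/uncle↔niece/nephew: two paths of length 3 through the shared grandparent pair: r = 2·(1/2)^3 = 1/4).
Summing one r·B term per recipient: 2·0.5·0.02 + 4·0.25·0.0435 = 0.0635.
0.0635 < 0.1: the indirect benefit is less than the cost.

No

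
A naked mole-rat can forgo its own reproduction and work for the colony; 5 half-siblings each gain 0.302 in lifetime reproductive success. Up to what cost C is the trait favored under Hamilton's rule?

r to a half-sibling = 1/4 (half-sibs share one parent — one path of length 2: r = (1/2)^2 = 1/4).
Hamilton's rule: n·r·B > C, so the trait is favored while C < n·r·B = 5·0.25·0.302 = 0.3775.

0.3775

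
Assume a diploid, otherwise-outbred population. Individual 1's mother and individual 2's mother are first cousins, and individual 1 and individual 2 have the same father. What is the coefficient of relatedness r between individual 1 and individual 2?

With two independent routes of shared ancestry, r is the sum of the two contributions.
Individual 1 and individual 2 are related in two ways: second cousins through their mothers (r = 1/32) and half-sibs through their shared father (r = 1/4).
r = 1/32 + 1/4 = 9/32 = 0.28125.

0.28125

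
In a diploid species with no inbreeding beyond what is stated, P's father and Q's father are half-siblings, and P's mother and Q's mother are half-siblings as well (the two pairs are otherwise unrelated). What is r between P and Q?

Relatedness sums over independent paths through distinct common ancestors.
P and Q are related in two ways: half first cousins through their fathers (r = 1/16) and half first cousins through their mothers (r = 1/16).
r = 1/16 + 1/16 = 0.125.

0.125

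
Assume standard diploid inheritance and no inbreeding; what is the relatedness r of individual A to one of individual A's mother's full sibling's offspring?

Each parent–offspring link contributes a factor of 1/2, and independent paths through distinct common ancestors add.
First cousins share one grandparent pair — two paths of length 4: r = 2·(1/2)^4 = 1/8.

0.125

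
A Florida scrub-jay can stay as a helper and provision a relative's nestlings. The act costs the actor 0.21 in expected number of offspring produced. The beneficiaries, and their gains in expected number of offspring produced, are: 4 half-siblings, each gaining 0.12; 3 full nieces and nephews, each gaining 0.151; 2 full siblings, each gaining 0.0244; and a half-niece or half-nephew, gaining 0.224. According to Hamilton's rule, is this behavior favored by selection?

Hamilton's rule: the trait is favored when the sum of r·B over every recipient exceeds the actor's cost C.
r to a half-sibling = 1/4 (half-sibs share one parent — one path of length 2: r = (1/2)^2 = 1/4).
r to a full niece or nephew = 0.25 (full aunt/uncle↔niece/nephew: two paths of length 3 through the shared grandparent pair: r = 2·(1/2)^3 = 1/4).
r to a full sibling = 0.5 (full sibs share both parents — two paths of length 2: r = 2·(1/2)^2 = 1/2).
r to a half-niece or half-nephew = 0.125 (half-aunt/uncle↔niece/nephew: one path of length 3: r = (1/2)^3 = 1/8).
Summing one r·B term per recipient: 4·0.25·0.12 + 3·0.25·0.151 + 2·0.5·0.0244 + 1·0.125·0.224 = 0.28565.
0.28565 > 0.21: the indirect benefit exceeds the cost.

Yes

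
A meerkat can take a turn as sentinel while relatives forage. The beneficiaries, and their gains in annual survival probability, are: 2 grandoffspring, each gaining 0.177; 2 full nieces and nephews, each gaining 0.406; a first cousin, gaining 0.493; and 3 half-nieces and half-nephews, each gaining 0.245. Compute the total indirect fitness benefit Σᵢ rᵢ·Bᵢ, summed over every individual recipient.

r to a grandoffspring = 1/4 (two parent–offspring links: r = (1/2)^2 = 1/4).
r to a full niece or nephew = 0.25 (full aunt/uncle↔niece/nephew: two paths of length 3 through the shared grandparent pair: r = 2·(1/2)^3 = 1/4).
r to a first cousin = 1/8 (first cousins share one grandparent pair — two paths of length 4: r = 2·(1/2)^4 = 1/8).
r to a half-niece or half-nephew = 0.125 (half-aunt/uncle↔niece/nephew: one path of length 3: r = (1/2)^3 = 1/8).
Summing one r·B term per recipient: 2·0.25·0.177 + 2·0.25·0.406 + 1·0.125·0.493 + 3·0.125·0.245 = 0.445.

0.445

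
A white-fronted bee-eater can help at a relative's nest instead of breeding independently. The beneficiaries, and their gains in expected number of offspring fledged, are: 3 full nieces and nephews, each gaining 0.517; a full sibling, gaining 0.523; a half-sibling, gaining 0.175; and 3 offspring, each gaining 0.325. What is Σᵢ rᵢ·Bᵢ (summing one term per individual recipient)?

1.1805

r to a full niece or nephew = 0.25 (full aunt/uncle↔niece/nephew: two paths of length 3 through the shared grandparent pair: r = 2·(1/2)^3 = 1/4).
r to a full sibling = 0.5 (full sibs share both parents — two paths of length 2: r = 2·(1/2)^2 = 1/2).
r to a half-sibling = 0.25 (half-sibs share one parent — one path of length 2: r = (1/2)^2 = 1/4).
r to an offspring = 0.5 (one parent–offspring link: r = (1/2)^1 = 1/2).
Summing one r·B term per recipient: 3·0.25·0.517 + 1·0.5·0.523 + 1·0.25·0.175 + 3·0.5·0.325 = 1.1805.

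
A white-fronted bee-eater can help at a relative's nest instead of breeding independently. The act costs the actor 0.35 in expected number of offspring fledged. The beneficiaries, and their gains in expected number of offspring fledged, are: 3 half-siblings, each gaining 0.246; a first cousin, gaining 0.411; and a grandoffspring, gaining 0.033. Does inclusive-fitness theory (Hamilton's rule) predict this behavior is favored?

No

Hamilton's rule: the trait is favored when the sum of r·B over every recipient exceeds the actor's cost C.
r to a half-sibling = 0.25 (half-sibs share one parent — one path of length 2: r = (1/2)^2 = 1/4).
r to a first cousin = 1/8 (first cousins share one grandparent pair — two paths of length 4: r = 2·(1/2)^4 = 1/8).
r to a grandoffspring = 0.25 (two parent–offspring links: r = (1/2)^2 = 1/4).
Summing one r·B term per recipient: 3·0.25·0.246 + 1·0.125·0.411 + 1·0.25·0.033 = 0.244125.
0.244125 < 0.35: the indirect benefit is less than the cost.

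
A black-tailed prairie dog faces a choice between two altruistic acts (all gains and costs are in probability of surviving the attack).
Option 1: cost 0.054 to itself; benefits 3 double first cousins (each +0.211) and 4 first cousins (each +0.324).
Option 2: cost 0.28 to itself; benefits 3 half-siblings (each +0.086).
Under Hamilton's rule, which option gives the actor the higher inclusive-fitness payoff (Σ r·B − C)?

Option 1

Option 1: r to a double first cousin = 0.25.
Option 1: r to a first cousin = 0.125.
Option 1: Σ r·B − C = (3·0.25·0.211 + 4·0.125·0.324) − 0.054 = 0.26625.
Option 2: r to a half-sibling = 0.25.
Option 2: Σ r·B − C = (3·0.25·0.086) − 0.28 = -0.2155.
Option 1 has the higher net inclusive-fitness payoff.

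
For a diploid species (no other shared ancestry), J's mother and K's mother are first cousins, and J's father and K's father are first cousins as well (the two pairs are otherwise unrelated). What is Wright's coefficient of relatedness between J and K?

0.0625

Independent pedigree routes through distinct common ancestors add.
J and K are related in two ways: second cousins through their mothers (r = 1/32) and second cousins through their fathers (r = 1/32).
r = 1/32 + 1/32 = 1/16 = 0.0625.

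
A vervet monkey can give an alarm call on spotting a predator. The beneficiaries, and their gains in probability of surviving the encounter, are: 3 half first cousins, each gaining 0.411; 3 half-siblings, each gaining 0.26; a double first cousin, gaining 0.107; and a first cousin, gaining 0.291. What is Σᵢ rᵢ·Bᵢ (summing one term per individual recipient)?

r to a half first cousin = 1/16 (half first cousins share one grandparent — one path of length 4: r = (1/2)^4 = 1/16).
r to a half-sibling = 0.25 (half-sibs share one parent — one path of length 2: r = (1/2)^2 = 1/4).
r to a double first cousin = 1/4 (double first cousins share both grandparent pairs — four paths of length 4: r = 4·(1/2)^4 = 1/4).
r to a first cousin = 0.125 (first cousins share one grandparent pair — two paths of length 4: r = 2·(1/2)^4 = 1/8).
Summing one r·B term per recipient: 3·0.0625·0.411 + 3·0.25·0.26 + 1·0.25·0.107 + 1·0.125·0.291 = 0.3351875.

0.3351875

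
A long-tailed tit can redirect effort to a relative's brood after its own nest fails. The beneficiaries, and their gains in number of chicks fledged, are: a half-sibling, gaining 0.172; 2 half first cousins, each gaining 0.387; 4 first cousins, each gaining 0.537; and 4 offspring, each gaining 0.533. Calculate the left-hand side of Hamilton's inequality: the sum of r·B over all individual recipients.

1.425875

r to a half-sibling = 0.25 (half-sibs share one parent — one path of length 2: r = (1/2)^2 = 1/4).
r to a half first cousin = 1/16 (half first cousins share one grandparent — one path of length 4: r = (1/2)^4 = 1/16).
r to a first cousin = 0.125 (first cousins share one grandparent pair — two paths of length 4: r = 2·(1/2)^4 = 1/8).
r to an offspring = 1/2 (one parent–offspring link: r = (1/2)^1 = 1/2).
Summing one r·B term per recipient: 1·0.25·0.172 + 2·0.0625·0.387 + 4·0.125·0.537 + 4·0.5·0.533 = 1.425875.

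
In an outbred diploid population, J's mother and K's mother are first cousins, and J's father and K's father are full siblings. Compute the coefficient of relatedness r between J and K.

0.15625

Relatedness sums over independent paths through distinct common ancestors.
J and K are related in two ways: second cousins through their mothers (r = 1/32) and first cousins through their fathers (r = 1/8).
r = 1/32 + 1/8 = 5/32 = 0.15625.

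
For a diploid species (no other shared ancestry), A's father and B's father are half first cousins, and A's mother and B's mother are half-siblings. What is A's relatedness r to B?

With two independent routes of shared ancestry, r is the sum of the two contributions.
A and B are related in two ways: half second cousins through their fathers (r = 1/64) and half first cousins through their mothers (r = 1/16).
r = 1/64 + 1/16 = 5/64 = 0.078125.

0.078125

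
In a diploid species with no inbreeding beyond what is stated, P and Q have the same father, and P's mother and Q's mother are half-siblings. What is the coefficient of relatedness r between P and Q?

0.3125

Wright's path rule: contributions from independent ancestry routes add.
P and Q are related in two ways: half-sibs through their shared father (r = 1/4) and half first cousins through their mothers (r = 1/16).
r = 1/4 + 1/16 = 0.3125.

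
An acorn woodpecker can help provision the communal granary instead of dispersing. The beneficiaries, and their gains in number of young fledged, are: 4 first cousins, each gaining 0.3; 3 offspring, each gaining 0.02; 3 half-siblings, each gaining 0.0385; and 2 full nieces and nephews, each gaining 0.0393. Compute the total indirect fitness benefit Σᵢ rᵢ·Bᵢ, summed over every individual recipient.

0.228525

r to a first cousin = 1/8 (first cousins share one grandparent pair — two paths of length 4: r = 2·(1/2)^4 = 1/8).
r to an offspring = 1/2 (one parent–offspring link: r = (1/2)^1 = 1/2).
r to a half-sibling = 0.25 (half-sibs share one parent — one path of length 2: r = (1/2)^2 = 1/4).
r to a full niece or nephew = 0.25 (full aunt/uncle↔niece/nephew: two paths of length 3 through the shared grandparent pair: r = 2·(1/2)^3 = 1/4).
Summing one r·B term per recipient: 4·0.125·0.3 + 3·0.5·0.02 + 3·0.25·0.0385 + 2·0.25·0.0393 = 0.228525.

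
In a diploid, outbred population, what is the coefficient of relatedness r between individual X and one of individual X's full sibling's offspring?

0.25

Each parent–offspring link contributes a factor of 1/2, and independent paths through distinct common ancestors add.
Full aunt/uncle↔niece/nephew: two paths of length 3 through the shared grandparent pair: r = 2·(1/2)^3 = 1/4.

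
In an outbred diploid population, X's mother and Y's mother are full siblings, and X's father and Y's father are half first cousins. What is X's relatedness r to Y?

0.140625

With two independent routes of shared ancestry, r is the sum of the two contributions.
X and Y are related in two ways: first cousins through their mothers (r = 1/8) and half second cousins through their fathers (r = 1/64).
r = 1/8 + 1/64 = 0.140625.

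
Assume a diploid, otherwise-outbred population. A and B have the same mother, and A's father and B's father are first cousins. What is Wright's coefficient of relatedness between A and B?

0.28125

Relatedness sums over independent paths through distinct common ancestors.
A and B are related in two ways: half-sibs through their shared mother (r = 1/4) and second cousins through their fathers (r = 1/32).
r = 1/4 + 1/32 = 0.28125.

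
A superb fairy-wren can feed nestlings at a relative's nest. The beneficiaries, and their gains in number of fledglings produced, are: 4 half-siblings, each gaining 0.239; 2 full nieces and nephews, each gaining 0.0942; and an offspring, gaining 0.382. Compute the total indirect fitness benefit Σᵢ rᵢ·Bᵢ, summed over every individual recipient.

0.4771

r to a half-sibling = 1/4 (half-sibs share one parent — one path of length 2: r = (1/2)^2 = 1/4).
r to a full niece or nephew = 0.25 (full aunt/uncle↔niece/nephew: two paths of length 3 through the shared grandparent pair: r = 2·(1/2)^3 = 1/4).
r to an offspring = 0.5 (one parent–offspring link: r = (1/2)^1 = 1/2).
Summing one r·B term per recipient: 4·0.25·0.239 + 2·0.25·0.0942 + 1·0.5·0.382 = 0.4771.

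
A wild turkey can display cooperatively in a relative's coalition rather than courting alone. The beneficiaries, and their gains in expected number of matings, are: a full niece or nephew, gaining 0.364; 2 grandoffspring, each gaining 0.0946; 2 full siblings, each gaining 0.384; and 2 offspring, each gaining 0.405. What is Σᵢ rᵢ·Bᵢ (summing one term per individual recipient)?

0.9273

r to a full niece or nephew = 1/4 (full aunt/uncle↔niece/nephew: two paths of length 3 through the shared grandparent pair: r = 2·(1/2)^3 = 1/4).
r to a grandoffspring = 0.25 (two parent–offspring links: r = (1/2)^2 = 1/4).
r to a full sibling = 1/2 (full sibs share both parents — two paths of length 2: r = 2·(1/2)^2 = 1/2).
r to an offspring = 1/2 (one parent–offspring link: r = (1/2)^1 = 1/2).
Summing one r·B term per recipient: 1·0.25·0.364 + 2·0.25·0.0946 + 2·0.5·0.384 + 2·0.5·0.405 = 0.9273.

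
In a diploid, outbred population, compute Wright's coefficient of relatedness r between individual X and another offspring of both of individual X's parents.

Each parent–offspring link contributes a factor of 1/2, and independent paths through distinct common ancestors add.
Full sibs share both parents — two paths of length 2: r = 2·(1/2)^2 = 1/2.

0.5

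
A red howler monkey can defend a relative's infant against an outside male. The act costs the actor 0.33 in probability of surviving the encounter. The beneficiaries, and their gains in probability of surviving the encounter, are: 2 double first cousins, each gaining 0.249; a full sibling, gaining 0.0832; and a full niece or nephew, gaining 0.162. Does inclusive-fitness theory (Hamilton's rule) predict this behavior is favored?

Hamilton's rule: the trait is favored when the sum of r·B over every recipient exceeds the actor's cost C.
r to a double first cousin = 1/4 (double first cousins share both grandparent pairs — four paths of length 4: r = 4·(1/2)^4 = 1/4).
r to a full sibling = 0.5 (full sibs share both parents — two paths of length 2: r = 2·(1/2)^2 = 1/2).
r to a full niece or nephew = 1/4 (full aunt/uncle↔niece/nephew: two paths of length 3 through the shared grandparent pair: r = 2·(1/2)^3 = 1/4).
Summing one r·B term per recipient: 2·0.25·0.249 + 1·0.5·0.0832 + 1·0.25·0.162 = 0.2066.
0.2066 < 0.33: the indirect benefit is less than the cost.

No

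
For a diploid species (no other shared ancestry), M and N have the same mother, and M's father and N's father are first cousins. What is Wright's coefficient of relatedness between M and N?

With two independent routes of shared ancestry, r is the sum of the two contributions.
M and N are related in two ways: half-sibs through their shared mother (r = 1/4) and second cousins through their fathers (r = 1/32).
r = 1/4 + 1/32 = 0.28125.

0.28125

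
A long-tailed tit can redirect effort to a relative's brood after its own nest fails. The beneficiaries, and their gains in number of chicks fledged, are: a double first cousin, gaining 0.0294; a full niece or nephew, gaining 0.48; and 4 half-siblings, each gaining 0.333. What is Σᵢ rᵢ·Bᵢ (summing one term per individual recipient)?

r to a double first cousin = 0.25 (double first cousins share both grandparent pairs — four paths of length 4: r = 4·(1/2)^4 = 1/4).
r to a full niece or nephew = 0.25 (full aunt/uncle↔niece/nephew: two paths of length 3 through the shared grandparent pair: r = 2·(1/2)^3 = 1/4).
r to a half-sibling = 1/4 (half-sibs share one parent — one path of length 2: r = (1/2)^2 = 1/4).
Summing one r·B term per recipient: 1·0.25·0.0294 + 1·0.25·0.48 + 4·0.25·0.333 = 0.46035.

0.46035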